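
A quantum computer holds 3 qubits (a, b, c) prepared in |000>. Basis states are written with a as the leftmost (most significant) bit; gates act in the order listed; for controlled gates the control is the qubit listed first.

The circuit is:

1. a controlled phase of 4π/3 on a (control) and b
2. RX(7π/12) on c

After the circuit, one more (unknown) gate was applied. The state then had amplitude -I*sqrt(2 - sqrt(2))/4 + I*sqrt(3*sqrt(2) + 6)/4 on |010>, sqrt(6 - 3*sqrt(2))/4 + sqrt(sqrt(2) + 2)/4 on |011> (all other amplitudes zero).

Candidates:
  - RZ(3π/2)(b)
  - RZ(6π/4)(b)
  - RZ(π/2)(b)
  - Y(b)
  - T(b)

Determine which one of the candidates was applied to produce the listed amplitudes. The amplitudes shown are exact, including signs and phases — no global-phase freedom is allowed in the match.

It was Y(b) that produced the state shown.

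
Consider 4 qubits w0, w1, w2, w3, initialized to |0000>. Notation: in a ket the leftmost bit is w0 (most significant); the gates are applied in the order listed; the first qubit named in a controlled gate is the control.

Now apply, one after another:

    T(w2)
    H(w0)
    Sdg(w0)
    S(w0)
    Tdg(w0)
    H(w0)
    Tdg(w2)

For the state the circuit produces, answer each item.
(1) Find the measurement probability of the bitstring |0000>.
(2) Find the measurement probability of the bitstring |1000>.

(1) A full measurement returns |0000> with probability sqrt(2)/4 + 1/2.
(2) Outcome |1000> occurs with probability 1/2 - sqrt(2)/4.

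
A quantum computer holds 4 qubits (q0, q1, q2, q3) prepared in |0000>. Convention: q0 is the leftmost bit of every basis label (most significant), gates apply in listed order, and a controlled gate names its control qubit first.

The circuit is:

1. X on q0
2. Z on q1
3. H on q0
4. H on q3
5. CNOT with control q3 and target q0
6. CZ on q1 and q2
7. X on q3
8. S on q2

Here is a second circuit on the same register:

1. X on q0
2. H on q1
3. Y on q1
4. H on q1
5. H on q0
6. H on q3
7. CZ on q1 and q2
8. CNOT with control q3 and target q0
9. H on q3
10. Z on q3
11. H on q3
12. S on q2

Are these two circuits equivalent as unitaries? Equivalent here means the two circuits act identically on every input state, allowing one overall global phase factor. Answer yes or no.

No, they are not equivalent — no single phase factor reconciles the two unitaries.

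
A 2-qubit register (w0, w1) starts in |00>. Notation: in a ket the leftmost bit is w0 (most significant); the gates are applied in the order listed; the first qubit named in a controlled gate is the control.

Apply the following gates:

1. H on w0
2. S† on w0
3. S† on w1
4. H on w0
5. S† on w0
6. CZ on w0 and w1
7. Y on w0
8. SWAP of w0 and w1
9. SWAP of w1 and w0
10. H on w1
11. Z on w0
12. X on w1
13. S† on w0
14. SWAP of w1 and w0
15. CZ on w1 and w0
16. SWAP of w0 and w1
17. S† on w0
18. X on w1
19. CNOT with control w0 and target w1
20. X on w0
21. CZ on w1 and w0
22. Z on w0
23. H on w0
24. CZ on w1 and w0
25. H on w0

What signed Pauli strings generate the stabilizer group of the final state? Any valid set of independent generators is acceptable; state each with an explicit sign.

The stabilizer group can be generated by +XI, -IX, among other valid generating sets.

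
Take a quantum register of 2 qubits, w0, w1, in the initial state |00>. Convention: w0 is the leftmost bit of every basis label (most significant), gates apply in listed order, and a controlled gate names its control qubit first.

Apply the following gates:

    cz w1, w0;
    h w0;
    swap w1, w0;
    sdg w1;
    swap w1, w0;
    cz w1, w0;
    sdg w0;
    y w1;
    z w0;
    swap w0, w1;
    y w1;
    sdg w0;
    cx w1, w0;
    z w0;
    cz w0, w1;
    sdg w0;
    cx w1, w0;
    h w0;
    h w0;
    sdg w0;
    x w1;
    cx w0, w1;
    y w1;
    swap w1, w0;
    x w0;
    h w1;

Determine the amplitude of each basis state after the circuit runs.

After the circuit, the state carries amplitude 1/2 on |00>, -1/2 on |01>, -I/2 on |10>, I/2 on |11>.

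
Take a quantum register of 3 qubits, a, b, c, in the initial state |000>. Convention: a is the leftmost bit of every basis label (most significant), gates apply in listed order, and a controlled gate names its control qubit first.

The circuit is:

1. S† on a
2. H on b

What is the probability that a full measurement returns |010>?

Outcome |010> occurs with probability 1/2.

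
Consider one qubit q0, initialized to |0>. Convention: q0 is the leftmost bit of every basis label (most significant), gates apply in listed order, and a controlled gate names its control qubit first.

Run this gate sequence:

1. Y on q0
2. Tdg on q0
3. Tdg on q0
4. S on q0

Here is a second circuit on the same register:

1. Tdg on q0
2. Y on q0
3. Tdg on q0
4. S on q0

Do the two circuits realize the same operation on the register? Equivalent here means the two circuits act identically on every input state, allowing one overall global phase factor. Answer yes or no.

No, they are not equivalent — no single phase factor reconciles the two unitaries.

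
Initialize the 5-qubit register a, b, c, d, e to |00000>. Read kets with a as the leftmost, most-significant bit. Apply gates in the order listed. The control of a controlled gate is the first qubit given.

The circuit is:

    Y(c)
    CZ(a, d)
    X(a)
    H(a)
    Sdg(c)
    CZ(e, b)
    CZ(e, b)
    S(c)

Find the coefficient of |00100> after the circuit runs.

The amplitude on |00100> is sqrt(2)*I/2.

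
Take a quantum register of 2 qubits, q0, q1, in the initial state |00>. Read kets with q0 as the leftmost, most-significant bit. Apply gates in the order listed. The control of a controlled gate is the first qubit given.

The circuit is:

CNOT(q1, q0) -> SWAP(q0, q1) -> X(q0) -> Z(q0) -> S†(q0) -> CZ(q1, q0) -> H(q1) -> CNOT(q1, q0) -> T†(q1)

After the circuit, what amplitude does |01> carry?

The final state's coefficient on |01> equals sqrt(2)*exp(I*pi/4)/2.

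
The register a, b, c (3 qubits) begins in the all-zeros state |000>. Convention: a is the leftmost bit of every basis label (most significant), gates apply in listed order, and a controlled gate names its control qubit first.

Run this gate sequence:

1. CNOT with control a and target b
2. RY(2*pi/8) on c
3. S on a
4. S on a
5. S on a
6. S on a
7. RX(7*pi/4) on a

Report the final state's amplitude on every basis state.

After the circuit, the state carries amplitude -1/2 - sqrt(2)/4 on |000>, -sqrt(2)/4 on |001>, 0 on |010>, 0 on |011>, -sqrt(2)*I/4 on |100>, I*(-2 + sqrt(2))/4 on |101>, 0 on |110>, 0 on |111>. Key observation: steps 3-6 multiply out to the identity, so the circuit reduces to the remaining gates.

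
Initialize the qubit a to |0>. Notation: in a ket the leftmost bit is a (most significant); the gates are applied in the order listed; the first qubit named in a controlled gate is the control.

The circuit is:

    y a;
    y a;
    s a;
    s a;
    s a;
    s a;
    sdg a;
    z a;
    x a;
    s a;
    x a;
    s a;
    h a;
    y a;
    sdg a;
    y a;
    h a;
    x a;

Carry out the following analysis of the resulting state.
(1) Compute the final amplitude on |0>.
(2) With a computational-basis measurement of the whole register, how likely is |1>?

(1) The final state's coefficient on |0> equals 1/2 - I/2.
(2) The probability of measuring |1> is 1/2.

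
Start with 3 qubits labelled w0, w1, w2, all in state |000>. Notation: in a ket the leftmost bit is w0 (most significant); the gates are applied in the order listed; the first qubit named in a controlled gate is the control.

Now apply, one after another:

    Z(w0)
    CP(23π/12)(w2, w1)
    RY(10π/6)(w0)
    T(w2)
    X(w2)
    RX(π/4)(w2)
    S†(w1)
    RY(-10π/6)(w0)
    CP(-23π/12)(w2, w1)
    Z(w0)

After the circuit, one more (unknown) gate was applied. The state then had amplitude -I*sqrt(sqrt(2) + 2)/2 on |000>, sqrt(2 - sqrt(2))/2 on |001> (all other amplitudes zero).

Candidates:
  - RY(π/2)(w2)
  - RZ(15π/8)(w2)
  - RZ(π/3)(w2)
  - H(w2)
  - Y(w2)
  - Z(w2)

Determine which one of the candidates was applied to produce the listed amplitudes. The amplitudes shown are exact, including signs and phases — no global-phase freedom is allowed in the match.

The applied gate was Y(w2).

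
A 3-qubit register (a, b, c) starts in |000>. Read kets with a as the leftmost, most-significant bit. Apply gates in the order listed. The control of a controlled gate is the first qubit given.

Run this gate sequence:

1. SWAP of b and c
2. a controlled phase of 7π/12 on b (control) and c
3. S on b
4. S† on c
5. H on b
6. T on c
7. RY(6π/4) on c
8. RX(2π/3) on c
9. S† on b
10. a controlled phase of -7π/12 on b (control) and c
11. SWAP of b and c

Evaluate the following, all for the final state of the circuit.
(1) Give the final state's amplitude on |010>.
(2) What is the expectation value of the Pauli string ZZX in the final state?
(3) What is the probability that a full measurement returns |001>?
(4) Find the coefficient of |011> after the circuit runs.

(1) The final state's coefficient on |010> equals 1/4 + sqrt(3)*I/4.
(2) In the final state, ZZX has expectation sqrt(2)/8 + sqrt(6)/8.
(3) The probability of measuring |001> is 1/4.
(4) The amplitude on |011> is (-sqrt(3) + I)*exp(5*I*pi/12)/4.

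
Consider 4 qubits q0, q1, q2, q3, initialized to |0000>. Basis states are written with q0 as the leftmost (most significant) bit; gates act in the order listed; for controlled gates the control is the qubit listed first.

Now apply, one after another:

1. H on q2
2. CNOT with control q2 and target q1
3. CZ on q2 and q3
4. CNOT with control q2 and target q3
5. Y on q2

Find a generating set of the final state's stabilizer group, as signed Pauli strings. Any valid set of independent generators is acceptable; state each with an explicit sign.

The stabilizer group can be generated by -IXXX, +ZIII, +IZIZ, -IIZZ, among other valid generating sets.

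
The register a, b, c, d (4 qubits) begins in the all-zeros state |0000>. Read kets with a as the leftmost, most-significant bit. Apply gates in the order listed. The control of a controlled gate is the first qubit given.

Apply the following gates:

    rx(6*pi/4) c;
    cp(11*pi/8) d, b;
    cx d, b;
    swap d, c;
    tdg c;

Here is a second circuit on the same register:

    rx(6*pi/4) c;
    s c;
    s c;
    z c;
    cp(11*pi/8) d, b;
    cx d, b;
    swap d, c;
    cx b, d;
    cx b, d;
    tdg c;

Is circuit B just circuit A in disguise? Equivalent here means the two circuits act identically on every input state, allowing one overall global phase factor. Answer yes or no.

Yes, they are equivalent — the unitaries differ by at most a global phase.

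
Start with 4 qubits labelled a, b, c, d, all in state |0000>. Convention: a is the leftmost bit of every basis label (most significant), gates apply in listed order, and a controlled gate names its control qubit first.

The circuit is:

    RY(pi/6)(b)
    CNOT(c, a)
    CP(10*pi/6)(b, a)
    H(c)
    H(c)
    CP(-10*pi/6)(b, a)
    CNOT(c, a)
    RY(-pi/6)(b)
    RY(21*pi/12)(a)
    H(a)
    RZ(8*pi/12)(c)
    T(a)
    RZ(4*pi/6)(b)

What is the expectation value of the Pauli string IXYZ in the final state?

The expectation value of IXYZ is 0. Key observation: the block from step 1 through step 8 cancels to the identity and can be dropped.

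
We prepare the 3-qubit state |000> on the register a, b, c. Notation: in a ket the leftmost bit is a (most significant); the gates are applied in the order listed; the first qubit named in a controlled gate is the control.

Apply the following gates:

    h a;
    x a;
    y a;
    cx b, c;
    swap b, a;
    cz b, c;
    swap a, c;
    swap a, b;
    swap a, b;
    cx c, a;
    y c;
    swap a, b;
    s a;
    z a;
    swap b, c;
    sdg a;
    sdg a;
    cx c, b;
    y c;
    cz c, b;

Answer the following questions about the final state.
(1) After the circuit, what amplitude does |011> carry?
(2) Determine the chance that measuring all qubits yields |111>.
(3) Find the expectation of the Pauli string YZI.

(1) The final state's coefficient on |011> equals -sqrt(2)*I/2.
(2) Outcome |111> occurs with probability 1/2.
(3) The observable YZI averages to 1.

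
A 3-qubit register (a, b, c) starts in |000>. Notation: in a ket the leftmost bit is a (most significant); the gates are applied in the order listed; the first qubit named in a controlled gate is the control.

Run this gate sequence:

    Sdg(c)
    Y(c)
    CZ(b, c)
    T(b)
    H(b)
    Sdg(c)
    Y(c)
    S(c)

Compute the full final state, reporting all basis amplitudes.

After the circuit, the state carries amplitude -sqrt(2)*I/2 on |000>, -sqrt(2)*I/2 on |010>, and 0 on every other basis state.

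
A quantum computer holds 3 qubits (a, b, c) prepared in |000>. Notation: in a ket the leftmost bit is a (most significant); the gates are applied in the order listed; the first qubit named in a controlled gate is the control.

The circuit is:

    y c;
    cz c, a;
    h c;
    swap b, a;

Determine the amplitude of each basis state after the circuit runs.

The resulting statevector has amplitude sqrt(2)*I/2 on |000>, -sqrt(2)*I/2 on |001>, and 0 on every other basis state.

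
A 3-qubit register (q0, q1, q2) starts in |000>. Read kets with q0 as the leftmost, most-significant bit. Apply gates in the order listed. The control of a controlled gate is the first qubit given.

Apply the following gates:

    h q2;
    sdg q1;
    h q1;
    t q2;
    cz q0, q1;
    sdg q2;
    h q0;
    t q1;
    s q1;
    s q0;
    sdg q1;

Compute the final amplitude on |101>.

The amplitude on |101> is sqrt(2)*exp(I*pi/4)/4.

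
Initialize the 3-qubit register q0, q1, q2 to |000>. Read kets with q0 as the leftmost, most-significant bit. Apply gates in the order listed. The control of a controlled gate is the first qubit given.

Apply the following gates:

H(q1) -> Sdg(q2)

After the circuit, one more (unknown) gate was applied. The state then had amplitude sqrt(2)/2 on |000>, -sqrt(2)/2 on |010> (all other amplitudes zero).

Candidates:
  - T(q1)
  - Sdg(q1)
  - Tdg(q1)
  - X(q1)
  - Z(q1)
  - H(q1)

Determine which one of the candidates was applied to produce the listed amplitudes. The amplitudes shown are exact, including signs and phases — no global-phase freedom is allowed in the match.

The unique candidate consistent with the amplitudes is Z(q1).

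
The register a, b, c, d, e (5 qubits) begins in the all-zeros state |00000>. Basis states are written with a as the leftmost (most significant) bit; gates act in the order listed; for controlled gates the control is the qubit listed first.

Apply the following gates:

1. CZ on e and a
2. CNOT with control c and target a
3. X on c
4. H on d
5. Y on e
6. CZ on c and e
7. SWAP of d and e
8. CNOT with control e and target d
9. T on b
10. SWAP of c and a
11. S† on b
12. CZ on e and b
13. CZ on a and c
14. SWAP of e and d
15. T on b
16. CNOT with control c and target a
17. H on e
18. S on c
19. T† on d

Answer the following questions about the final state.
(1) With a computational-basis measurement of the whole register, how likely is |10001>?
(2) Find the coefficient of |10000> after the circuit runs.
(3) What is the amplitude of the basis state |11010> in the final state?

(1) A full measurement returns |10001> with probability 1/4.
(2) The amplitude on |10000> is -I/2.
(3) |11010> carries amplitude 0 in the final state.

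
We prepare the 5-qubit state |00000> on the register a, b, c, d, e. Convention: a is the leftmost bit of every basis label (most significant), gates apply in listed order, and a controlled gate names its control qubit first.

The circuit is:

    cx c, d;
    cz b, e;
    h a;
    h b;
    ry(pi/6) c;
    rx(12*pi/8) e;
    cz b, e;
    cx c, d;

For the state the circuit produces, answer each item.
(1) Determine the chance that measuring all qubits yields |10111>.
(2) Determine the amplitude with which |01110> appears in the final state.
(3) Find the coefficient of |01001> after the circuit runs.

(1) A full measurement returns |10111> with probability 1/16 - sqrt(3)/32.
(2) The final state's coefficient on |01110> equals 1/8 - sqrt(3)/8.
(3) |01001> carries amplitude I*(1 + sqrt(3))/8 in the final state.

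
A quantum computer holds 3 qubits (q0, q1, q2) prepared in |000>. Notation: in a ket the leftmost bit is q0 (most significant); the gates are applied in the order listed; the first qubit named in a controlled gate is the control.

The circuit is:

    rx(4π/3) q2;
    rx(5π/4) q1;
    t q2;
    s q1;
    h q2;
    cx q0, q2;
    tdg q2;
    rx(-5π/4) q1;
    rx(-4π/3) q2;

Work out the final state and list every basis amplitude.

The resulting statevector has amplitude 1/8 - sqrt(6)*exp(I*pi/4)/8 - sqrt(2)*(1 + I)/8 - sqrt(3)*exp(3*I*pi/4)/8 - I/8 on |000>, sqrt(6)*(1 - I)/8 - exp(I*pi/4)/8 + sqrt(2)*exp(3*I*pi/4)/8 + exp(3*I*pi/4)/4 + sqrt(3)*(1 + I)/8 + sqrt(2)*exp(I*pi/4)/4 on |001>, 1/8 + I/8 + sqrt(3)*exp(I*pi/4)/8 on |010>, -exp(I*pi/4)/4 - exp(3*I*pi/4)/8 - sqrt(3)*(1 - I)/8 on |011>, 0 on |100>, 0 on |101>, 0 on |110>, 0 on |111>.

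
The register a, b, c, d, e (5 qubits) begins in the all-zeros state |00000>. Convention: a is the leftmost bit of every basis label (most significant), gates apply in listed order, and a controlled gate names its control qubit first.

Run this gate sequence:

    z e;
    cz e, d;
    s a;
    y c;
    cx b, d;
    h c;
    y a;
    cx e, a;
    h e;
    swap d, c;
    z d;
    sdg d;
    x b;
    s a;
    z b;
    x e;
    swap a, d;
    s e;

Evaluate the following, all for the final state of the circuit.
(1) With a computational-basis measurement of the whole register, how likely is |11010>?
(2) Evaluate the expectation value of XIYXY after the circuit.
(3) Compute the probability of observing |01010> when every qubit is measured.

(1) Outcome |11010> occurs with probability 1/4.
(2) In the final state, XIYXY has expectation 0.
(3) Outcome |01010> occurs with probability 1/4.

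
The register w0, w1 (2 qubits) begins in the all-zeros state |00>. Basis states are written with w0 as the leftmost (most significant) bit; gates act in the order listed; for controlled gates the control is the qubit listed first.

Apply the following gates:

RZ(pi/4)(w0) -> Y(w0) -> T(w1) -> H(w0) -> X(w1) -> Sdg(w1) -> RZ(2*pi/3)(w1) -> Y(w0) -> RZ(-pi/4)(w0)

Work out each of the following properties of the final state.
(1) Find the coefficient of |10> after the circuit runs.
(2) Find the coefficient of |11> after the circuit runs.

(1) The final state's coefficient on |10> equals 0.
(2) The amplitude on |11> is sqrt(2)*exp(7*I*pi/12)/2.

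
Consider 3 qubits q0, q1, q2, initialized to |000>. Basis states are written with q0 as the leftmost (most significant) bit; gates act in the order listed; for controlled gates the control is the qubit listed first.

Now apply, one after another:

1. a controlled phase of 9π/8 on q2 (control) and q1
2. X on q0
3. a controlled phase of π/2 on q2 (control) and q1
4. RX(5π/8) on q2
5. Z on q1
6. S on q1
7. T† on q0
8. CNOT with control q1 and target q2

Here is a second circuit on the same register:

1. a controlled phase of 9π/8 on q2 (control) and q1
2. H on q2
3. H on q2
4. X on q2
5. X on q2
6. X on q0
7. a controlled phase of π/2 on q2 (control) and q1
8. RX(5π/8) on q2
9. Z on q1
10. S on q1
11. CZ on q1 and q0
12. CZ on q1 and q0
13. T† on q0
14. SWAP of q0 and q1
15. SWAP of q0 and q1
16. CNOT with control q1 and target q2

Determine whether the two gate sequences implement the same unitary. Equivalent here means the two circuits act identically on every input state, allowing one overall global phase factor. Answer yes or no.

Yes, they are equivalent — the unitaries differ by at most a global phase.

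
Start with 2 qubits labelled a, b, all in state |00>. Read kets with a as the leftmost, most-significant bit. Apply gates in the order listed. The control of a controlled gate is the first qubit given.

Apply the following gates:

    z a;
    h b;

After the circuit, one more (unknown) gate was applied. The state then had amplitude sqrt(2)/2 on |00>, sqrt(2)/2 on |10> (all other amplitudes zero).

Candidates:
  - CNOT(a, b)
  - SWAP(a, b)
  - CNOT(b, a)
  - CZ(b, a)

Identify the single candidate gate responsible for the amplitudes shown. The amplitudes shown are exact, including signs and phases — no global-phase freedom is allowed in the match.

The applied gate was SWAP(a, b).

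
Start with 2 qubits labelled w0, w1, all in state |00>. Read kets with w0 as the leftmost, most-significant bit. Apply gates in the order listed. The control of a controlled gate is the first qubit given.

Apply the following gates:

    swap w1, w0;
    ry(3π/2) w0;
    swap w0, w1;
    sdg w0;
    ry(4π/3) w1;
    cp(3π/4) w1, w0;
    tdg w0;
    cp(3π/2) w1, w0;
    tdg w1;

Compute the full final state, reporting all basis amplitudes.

The final amplitudes are -sqrt(6)/4 + sqrt(2)/4 on |00>, (sqrt(2) + sqrt(6))*exp(3*I*pi/4)/4 on |01>, 0 on |10>, 0 on |11>.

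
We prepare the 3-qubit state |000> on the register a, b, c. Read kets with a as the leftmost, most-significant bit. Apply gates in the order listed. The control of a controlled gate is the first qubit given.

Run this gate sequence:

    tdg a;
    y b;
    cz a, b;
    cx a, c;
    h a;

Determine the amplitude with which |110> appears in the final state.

|110> carries amplitude sqrt(2)*I/2 in the final state.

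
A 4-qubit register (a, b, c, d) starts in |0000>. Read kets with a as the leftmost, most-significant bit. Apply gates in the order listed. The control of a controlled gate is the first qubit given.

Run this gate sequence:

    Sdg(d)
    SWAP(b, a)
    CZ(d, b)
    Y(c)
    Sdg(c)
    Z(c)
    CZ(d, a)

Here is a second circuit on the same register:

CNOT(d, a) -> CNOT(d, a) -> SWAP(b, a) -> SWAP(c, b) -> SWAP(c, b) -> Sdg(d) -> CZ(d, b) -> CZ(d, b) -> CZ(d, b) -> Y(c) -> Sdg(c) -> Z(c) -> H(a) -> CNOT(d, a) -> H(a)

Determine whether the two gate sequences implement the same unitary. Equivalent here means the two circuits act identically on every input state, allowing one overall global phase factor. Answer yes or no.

Yes, they are equivalent — the unitaries differ by at most a global phase.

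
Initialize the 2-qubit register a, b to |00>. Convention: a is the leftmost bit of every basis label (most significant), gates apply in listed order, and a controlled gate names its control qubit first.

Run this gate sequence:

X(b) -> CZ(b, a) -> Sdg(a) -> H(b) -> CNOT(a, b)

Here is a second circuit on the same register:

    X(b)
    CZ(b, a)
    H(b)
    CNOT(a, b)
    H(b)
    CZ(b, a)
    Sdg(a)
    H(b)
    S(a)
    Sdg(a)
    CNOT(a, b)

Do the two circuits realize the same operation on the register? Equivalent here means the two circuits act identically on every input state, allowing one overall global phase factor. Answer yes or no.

Yes, they are equivalent — the unitaries differ by at most a global phase.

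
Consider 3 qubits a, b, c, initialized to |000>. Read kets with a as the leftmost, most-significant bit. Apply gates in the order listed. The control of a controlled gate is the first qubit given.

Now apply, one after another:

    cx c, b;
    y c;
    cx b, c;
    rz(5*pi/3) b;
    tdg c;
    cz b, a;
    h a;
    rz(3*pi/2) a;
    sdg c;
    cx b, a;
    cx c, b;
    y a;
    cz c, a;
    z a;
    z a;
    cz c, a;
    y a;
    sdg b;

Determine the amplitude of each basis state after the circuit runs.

The final amplitudes are -sqrt(2)*exp(2*I*pi/3)/2 on |011>, -sqrt(2)*exp(I*pi/6)/2 on |111>, and 0 on every other basis state. Key observation: the block from step 12 through step 17 cancels to the identity and can be dropped.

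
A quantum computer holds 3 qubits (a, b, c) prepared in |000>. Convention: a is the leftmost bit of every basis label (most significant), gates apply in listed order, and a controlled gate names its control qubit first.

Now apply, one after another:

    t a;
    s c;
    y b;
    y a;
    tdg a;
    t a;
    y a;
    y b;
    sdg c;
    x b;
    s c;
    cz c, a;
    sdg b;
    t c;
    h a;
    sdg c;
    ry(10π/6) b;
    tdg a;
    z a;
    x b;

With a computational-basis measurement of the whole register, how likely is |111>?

A full measurement returns |111> with probability 0.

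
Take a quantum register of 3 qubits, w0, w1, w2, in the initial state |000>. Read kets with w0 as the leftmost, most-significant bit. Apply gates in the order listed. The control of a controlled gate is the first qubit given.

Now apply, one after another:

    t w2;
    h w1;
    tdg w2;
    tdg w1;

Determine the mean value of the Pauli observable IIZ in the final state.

In the final state, IIZ has expectation 1.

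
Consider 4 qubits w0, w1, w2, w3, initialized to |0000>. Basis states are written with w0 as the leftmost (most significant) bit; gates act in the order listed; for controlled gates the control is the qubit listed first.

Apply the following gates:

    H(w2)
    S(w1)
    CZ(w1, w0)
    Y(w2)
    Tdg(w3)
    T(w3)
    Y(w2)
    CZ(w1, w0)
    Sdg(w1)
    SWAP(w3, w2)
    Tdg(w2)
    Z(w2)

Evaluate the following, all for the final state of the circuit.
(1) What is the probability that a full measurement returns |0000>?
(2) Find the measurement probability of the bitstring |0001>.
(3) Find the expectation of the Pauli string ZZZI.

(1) A full measurement returns |0000> with probability 1/2. Key observation: steps 2-9 multiply out to the identity, so the circuit reduces to the remaining gates.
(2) The probability of measuring |0001> is 1/2.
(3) The expectation value of ZZZI is 1.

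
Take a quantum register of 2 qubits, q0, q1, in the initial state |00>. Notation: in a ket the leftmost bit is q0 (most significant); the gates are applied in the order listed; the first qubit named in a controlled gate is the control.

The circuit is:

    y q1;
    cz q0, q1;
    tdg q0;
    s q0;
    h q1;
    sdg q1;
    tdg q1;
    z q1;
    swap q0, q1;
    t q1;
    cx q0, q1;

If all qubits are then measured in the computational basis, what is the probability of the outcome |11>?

The probability of measuring |11> is 1/2.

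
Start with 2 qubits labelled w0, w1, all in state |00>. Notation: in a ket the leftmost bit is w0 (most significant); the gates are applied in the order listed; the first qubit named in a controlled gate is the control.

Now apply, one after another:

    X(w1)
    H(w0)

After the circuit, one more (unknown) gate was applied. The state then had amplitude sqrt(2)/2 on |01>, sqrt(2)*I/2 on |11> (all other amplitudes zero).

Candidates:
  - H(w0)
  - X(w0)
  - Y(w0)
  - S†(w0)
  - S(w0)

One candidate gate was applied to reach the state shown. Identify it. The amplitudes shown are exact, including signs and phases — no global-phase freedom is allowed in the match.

It was S(w0) that produced the state shown.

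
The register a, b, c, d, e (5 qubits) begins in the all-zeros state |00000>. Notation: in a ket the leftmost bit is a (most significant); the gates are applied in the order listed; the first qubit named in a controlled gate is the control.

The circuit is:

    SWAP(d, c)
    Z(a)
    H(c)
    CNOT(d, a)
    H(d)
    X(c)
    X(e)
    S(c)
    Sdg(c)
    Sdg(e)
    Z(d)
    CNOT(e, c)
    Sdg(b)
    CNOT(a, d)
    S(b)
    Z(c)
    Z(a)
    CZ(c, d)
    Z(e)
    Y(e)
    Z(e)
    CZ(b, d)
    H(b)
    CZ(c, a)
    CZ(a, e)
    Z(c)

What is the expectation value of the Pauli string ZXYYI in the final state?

The expectation value of ZXYYI is -1. Key observation: the block from step 8 through step 9 cancels to the identity and can be dropped.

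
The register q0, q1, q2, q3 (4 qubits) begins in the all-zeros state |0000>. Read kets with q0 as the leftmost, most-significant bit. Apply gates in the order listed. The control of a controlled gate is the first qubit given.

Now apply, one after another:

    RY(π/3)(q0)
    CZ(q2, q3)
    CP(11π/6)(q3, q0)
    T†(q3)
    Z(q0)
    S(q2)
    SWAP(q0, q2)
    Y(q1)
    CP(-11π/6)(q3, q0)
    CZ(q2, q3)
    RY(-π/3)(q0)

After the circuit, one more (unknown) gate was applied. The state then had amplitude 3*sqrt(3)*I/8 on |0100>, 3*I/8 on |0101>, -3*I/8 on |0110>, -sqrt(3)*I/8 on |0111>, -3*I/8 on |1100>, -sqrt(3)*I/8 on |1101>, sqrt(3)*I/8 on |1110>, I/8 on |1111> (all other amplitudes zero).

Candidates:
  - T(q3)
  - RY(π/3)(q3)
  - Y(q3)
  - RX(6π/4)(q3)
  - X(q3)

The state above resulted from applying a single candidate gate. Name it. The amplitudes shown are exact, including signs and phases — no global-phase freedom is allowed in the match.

It was RY(π/3)(q3) that produced the state shown.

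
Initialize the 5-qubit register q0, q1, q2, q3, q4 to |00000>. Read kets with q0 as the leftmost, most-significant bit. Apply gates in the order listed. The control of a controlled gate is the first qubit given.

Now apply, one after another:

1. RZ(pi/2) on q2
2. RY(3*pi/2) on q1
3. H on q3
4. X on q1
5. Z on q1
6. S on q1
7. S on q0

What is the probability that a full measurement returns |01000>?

Outcome |01000> occurs with probability 1/4.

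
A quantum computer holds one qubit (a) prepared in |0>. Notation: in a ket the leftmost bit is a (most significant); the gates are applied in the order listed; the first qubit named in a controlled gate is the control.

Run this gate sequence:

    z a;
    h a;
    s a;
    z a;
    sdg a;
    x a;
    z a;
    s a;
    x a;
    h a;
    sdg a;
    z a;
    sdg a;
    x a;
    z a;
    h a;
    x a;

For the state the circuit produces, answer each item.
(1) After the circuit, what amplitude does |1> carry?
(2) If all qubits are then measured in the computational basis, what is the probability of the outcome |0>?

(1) |1> carries amplitude sqrt(2)/2 in the final state.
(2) The probability of measuring |0> is 1/2.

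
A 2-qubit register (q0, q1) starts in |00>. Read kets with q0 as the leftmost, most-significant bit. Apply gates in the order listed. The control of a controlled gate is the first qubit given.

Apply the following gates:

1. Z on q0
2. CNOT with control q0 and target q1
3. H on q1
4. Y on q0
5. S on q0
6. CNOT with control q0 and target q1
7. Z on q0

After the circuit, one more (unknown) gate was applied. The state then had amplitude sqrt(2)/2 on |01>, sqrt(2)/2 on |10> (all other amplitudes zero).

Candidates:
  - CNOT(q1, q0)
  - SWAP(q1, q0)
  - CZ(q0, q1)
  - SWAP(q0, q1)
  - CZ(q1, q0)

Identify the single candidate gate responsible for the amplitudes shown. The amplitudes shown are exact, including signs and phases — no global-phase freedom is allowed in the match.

The applied gate was CNOT(q1, q0).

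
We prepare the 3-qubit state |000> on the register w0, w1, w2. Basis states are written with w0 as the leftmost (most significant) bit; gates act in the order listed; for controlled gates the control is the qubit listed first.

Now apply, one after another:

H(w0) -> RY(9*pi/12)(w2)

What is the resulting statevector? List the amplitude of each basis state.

The resulting statevector has amplitude sqrt(4 - 2*sqrt(2))/4 on |000>, sqrt(2*sqrt(2) + 4)/4 on |001>, 0 on |010>, 0 on |011>, sqrt(4 - 2*sqrt(2))/4 on |100>, sqrt(2*sqrt(2) + 4)/4 on |101>, 0 on |110>, 0 on |111>.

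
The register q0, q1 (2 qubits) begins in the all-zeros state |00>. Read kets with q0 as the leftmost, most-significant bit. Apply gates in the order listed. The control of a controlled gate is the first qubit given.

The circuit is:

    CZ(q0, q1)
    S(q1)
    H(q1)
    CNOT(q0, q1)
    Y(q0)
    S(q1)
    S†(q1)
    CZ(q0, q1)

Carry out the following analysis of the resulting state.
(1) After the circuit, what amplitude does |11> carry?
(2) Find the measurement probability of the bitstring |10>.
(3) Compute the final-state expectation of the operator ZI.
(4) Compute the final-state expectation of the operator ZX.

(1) |11> carries amplitude -sqrt(2)*I/2 in the final state.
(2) The probability of measuring |10> is 1/2.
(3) The expectation value of ZI is -1.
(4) The expectation value of ZX is 1.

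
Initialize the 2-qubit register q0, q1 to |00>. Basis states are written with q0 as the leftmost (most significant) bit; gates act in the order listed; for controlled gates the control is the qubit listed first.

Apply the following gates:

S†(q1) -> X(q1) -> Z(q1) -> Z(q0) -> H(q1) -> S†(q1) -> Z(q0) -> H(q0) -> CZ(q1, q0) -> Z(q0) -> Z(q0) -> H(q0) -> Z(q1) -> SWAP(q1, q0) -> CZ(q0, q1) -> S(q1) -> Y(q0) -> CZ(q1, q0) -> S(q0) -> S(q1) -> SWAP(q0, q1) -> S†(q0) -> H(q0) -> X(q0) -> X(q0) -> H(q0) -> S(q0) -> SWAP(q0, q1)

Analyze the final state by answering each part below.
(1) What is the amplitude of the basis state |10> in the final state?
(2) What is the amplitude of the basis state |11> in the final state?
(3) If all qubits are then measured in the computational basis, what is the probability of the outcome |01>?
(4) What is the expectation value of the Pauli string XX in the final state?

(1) |10> carries amplitude sqrt(2)/2 in the final state. Key observation: gates 21-28 undo each other exactly, leaving only the rest of the circuit to track.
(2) The amplitude on |11> is 0.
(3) Outcome |01> occurs with probability 1/2.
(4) The observable XX averages to 1.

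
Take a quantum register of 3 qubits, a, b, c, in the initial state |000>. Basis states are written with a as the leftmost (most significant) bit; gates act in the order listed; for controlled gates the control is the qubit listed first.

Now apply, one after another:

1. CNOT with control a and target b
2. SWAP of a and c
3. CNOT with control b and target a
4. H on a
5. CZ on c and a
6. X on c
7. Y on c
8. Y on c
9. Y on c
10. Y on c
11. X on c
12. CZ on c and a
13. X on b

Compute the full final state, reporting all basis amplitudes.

After the circuit, the state carries amplitude sqrt(2)/2 on |010>, sqrt(2)/2 on |110>, and 0 on every other basis state. Key observation: steps 5-12 multiply out to the identity, so the circuit reduces to the remaining gates.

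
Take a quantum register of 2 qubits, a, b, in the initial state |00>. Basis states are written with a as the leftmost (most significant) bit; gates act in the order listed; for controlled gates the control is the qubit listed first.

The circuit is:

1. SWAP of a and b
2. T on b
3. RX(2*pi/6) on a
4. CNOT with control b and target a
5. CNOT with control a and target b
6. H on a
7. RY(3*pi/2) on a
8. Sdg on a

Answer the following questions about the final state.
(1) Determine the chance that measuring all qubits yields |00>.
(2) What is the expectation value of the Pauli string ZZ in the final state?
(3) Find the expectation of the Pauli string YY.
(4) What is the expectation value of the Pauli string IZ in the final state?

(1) Outcome |00> occurs with probability 3/4.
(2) The observable ZZ averages to 1.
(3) The observable YY averages to -sqrt(3)/2.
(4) In the final state, IZ has expectation 1/2.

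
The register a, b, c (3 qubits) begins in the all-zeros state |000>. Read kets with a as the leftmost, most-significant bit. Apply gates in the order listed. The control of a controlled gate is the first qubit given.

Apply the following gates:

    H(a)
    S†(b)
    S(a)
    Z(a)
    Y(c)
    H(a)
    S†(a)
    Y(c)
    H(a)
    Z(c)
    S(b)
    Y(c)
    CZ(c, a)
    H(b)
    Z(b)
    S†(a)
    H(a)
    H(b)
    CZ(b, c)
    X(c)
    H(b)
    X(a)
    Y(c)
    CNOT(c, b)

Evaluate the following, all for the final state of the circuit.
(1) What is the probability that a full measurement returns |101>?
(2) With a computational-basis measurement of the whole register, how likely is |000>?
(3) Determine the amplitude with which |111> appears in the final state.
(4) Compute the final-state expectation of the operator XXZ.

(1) The probability of measuring |101> is 1/4.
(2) The probability of measuring |000> is 0.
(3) The amplitude on |111> is sqrt(2)*(1 - I)/4.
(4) In the final state, XXZ has expectation 1.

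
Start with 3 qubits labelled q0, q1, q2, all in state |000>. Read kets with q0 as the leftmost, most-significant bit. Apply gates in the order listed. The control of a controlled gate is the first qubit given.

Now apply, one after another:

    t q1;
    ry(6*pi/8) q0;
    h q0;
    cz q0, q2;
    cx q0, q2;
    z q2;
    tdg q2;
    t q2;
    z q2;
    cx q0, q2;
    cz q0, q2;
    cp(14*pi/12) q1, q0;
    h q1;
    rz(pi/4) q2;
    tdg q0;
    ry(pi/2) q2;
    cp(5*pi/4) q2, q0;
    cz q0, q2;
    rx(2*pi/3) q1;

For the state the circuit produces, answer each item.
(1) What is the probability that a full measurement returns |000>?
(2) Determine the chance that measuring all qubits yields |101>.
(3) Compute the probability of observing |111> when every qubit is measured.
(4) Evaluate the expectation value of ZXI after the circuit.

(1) A full measurement returns |000> with probability sqrt(2)/16 + 1/8. Key observation: gates 4-11 undo each other exactly, leaving only the rest of the circuit to track.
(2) Outcome |101> occurs with probability 1/8 - sqrt(2)/16.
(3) The probability of measuring |111> is 1/8 - sqrt(2)/16.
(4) The observable ZXI averages to sqrt(2)/2.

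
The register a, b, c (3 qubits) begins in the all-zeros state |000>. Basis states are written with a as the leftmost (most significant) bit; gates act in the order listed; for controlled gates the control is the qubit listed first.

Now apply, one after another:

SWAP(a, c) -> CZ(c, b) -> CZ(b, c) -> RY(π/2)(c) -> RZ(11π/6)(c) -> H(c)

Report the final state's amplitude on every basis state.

The final amplitudes are -sqrt(6)/4 - sqrt(2)/4 on |000>, (-1 - exp(5*I*pi/6))*exp(I*pi/12)/2 on |001>, and 0 on every other basis state.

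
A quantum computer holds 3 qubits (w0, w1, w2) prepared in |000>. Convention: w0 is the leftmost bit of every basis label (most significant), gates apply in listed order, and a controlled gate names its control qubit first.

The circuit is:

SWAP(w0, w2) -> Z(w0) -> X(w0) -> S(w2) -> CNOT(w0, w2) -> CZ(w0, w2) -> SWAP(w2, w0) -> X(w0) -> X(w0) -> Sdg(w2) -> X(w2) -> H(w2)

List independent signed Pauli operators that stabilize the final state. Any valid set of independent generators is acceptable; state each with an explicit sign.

The stabilizer group can be generated by +IIX, -ZII, +IZI, among other valid generating sets. Key observation: the block from step 8 through step 9 cancels to the identity and can be dropped.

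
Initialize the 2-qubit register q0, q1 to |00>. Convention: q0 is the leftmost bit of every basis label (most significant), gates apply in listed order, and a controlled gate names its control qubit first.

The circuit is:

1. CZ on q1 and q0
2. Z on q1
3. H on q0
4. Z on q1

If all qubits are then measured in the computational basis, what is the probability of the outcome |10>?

The probability of measuring |10> is 1/2.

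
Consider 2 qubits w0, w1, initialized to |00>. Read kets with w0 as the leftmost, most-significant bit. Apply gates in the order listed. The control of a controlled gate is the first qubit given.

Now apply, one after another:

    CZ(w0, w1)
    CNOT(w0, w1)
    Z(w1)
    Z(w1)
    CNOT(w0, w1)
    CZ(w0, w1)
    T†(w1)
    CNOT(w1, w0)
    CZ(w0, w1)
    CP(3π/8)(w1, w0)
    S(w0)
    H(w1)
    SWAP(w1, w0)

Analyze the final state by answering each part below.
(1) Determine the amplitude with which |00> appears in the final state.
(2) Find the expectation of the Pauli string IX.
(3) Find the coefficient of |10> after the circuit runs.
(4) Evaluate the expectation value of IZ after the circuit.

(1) |00> carries amplitude sqrt(2)/2 in the final state.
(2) In the final state, IX has expectation 0.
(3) The final state's coefficient on |10> equals sqrt(2)/2.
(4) The observable IZ averages to 1.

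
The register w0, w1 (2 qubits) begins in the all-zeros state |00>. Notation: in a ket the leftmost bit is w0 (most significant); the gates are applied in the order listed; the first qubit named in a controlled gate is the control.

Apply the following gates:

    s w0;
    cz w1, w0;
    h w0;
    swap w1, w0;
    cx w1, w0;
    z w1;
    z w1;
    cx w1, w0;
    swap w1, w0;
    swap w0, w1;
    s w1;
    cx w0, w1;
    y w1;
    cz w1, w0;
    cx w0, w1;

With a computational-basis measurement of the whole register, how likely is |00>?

The probability of measuring |00> is 1/2. Key observation: gates 4-9 undo each other exactly, leaving only the rest of the circuit to track.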